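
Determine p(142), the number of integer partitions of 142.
18440293320

p(n) counts ways to write n as a sum of positive integers (order ignored).
Euler's pentagonal recurrence: p(k) = p(k-1) + p(k-2) - p(k-5) - p(k-7) + p(k-12) + p(k-15) - ... (offsets j(3j∓1)/2, signs ++--, p(0)=1, p(<0)=0).
DP table for k = 0..141: p(0)=1, p(1)=1, p(2)=2, p(3)=3, p(4)=5, p(5)=7, p(6)=11, p(7)=15, p(8)=22, p(9)=30, p(10)=42, p(11)=56, p(12)=77, p(13)=101, p(14)=135, p(15)=176, p(16)=231, p(17)=297, p(18)=385, p(19)=490, p(20)=627, p(21)=792, p(22)=1002, p(23)=1255, p(24)=1575, p(25)=1958, p(26)=2436, p(27)=3010, p(28)=3718, p(29)=4565, p(30)=5604, p(31)=6842, p(32)=8349, p(33)=10143, p(34)=12310, p(35)=14883, p(36)=17977, p(37)=21637, p(38)=26015, p(39)=31185, p(40)=37338, p(41)=44583, p(42)=53174, p(43)=63261, p(44)=75175, p(45)=89134, p(46)=105558, p(47)=124754, p(48)=147273, p(49)=173525, p(50)=204226, p(51)=239943, p(52)=281589, p(53)=329931, p(54)=386155, p(55)=451276, p(56)=526823, p(57)=614154, p(58)=715220, p(59)=831820, p(60)=966467, p(61)=1121505, p(62)=1300156, p(63)=1505499, p(64)=1741630, p(65)=2012558, p(66)=2323520, p(67)=2679689, p(68)=3087735, p(69)=3554345, p(70)=4087968, p(71)=4697205, p(72)=5392783, p(73)=6185689, p(74)=7089500, p(75)=8118264, p(76)=9289091, p(77)=10619863, p(78)=12132164, p(79)=13848650, p(80)=15796476, p(81)=18004327, p(82)=20506255, p(83)=23338469, p(84)=26543660, p(85)=30167357, p(86)=34262962, p(87)=38887673, p(88)=44108109, p(89)=49995925, p(90)=56634173, p(91)=64112359, p(92)=72533807, p(93)=82010177, p(94)=92669720, p(95)=104651419, p(96)=118114304, p(97)=133230930, p(98)=150198136, p(99)=169229875, p(100)=190569292, p(101)=214481126, p(102)=241265379, p(103)=271248950, p(104)=304801365, p(105)=342325709, p(106)=384276336, p(107)=431149389, p(108)=483502844, p(109)=541946240, p(110)=607163746, p(111)=679903203, p(112)=761002156, p(113)=851376628, p(114)=952050665, p(115)=1064144451, p(116)=1188908248, p(117)=1327710076, p(118)=1482074143, p(119)=1653668665, p(120)=1844349560, p(121)=2056148051, p(122)=2291320912, p(123)=2552338241, p(124)=2841940500, p(125)=3163127352, p(126)=3519222692, p(127)=3913864295, p(128)=4351078600, p(129)=4835271870, p(130)=5371315400, p(131)=5964539504, p(132)=6620830889, p(133)=7346629512, p(134)=8149040695, p(135)=9035836076, p(136)=10015581680, p(137)=11097645016, p(138)=12292341831, p(139)=13610949895, p(140)=15065878135, p(141)=16670689208.
Final step: p(142) = p(141) + p(140) - p(137) - p(135) + p(130) + p(127) - p(120) - p(116) + p(107) + p(102) - p(91) - p(85) + p(72) + p(65) - p(50) - p(42) + p(25) + p(16)
= 16670689208 + 15065878135 - 11097645016 - 9035836076 + 5371315400 + 3913864295 - 1844349560 - 1188908248 + 431149389 + 241265379 - 64112359 - 30167357 + 5392783 + 2012558 - 204226 - 53174 + 1958 + 231
= 18440293320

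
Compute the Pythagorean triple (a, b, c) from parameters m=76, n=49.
(3375, 7448, 8177)

Euclid's formula: a = m² - n², b = 2mn, c = m² + n²
m = 76, n = 49
a = 76² - 49² = 5776 - 2401 = 3375
b = 2 × 76 × 49 = 7448
c = 76² + 49² = 5776 + 2401 = 8177
Verification: 3375² + 7448² = 11390625 + 55472704 = 66863329 = 8177² ✓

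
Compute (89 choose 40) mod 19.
12

Using Lucas' theorem:
Write n=89 and k=40 in base 19:
n in base 19: [4, 13]
k in base 19: [2, 2]
C(89,40) mod 19 = ∏ C(n_i, k_i) mod 19
Digit binomials (mod 19): C(4,2) = 6; C(13,2) = 78 ≡ 2
Product: 6 × 2 = 12 ≡ 12 (mod 19)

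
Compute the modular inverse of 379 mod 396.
163

gcd(379, 396) = 1, so the inverse exists.
Extended Euclidean algorithm on (396, 379):
396 = 1 × 379 + 17  ⟹  17 = (1)·396 + (-1)·379
379 = 22 × 17 + 5  ⟹  5 = (-22)·396 + (23)·379
17 = 3 × 5 + 2  ⟹  2 = (67)·396 + (-70)·379
5 = 2 × 2 + 1  ⟹  1 = (-156)·396 + (163)·379
So (163)·379 ≡ 1 (mod 396), i.e. 379^(-1) ≡ 163 (mod 396).
Check: 379 × 163 = 61777 ≡ 1 (mod 396)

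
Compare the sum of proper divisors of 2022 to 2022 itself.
abundant

Proper divisors of 2022: sum = 1 + 2 + 3 + 6 + 337 + 674 + 1011 = 2034
Since 2034 > 2022, 2022 is abundant.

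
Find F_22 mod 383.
93

Matrix identity: Q^n = [[F_(n+1), F_n], [F_n, F_(n-1)]] with Q = [[1,1],[1,0]].
n = 22 = 10110₂. Square-and-multiply, entries mod 383:
Q^1 = [[1,1],[1,0]]
Q^2 = (Q^1)² = [[2,1],[1,1]]
Q^5 = (Q^2)²·Q = [[8,5],[5,3]]
Q^11 = (Q^5)²·Q = [[144,89],[89,55]]
Q^22 = (Q^11)² = [[315,93],[93,222]]
F_22 mod 383 = Q^22[0][1] = 93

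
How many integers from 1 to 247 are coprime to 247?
216

247 = 13 × 19
φ(n) = n × ∏(1 - 1/p) for each prime p dividing n
φ(247) = 247 × (1 - 1/13) × (1 - 1/19) = 216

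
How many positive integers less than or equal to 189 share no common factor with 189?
108

189 = 3^3 × 7
φ(n) = n × ∏(1 - 1/p) for each prime p dividing n
φ(189) = 189 × (1 - 1/3) × (1 - 1/7) = 108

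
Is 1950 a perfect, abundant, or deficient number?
abundant

Proper divisors of 1950: sum = 1 + 2 + 3 + 5 + 6 + 10 + 13 + 15 + ... + 325 + 390 + 650 + 975 (23 divisors) = 3258
Since 3258 > 1950, 1950 is abundant.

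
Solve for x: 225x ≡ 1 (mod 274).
123

gcd(225, 274) = 1, so the inverse exists.
Extended Euclidean algorithm on (274, 225):
274 = 1 × 225 + 49  ⟹  49 = (1)·274 + (-1)·225
225 = 4 × 49 + 29  ⟹  29 = (-4)·274 + (5)·225
49 = 1 × 29 + 20  ⟹  20 = (5)·274 + (-6)·225
29 = 1 × 20 + 9  ⟹  9 = (-9)·274 + (11)·225
20 = 2 × 9 + 2  ⟹  2 = (23)·274 + (-28)·225
9 = 4 × 2 + 1  ⟹  1 = (-101)·274 + (123)·225
So (123)·225 ≡ 1 (mod 274), i.e. 225^(-1) ≡ 123 (mod 274).
Check: 225 × 123 = 27675 ≡ 1 (mod 274)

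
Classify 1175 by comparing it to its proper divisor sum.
deficient

Proper divisors of 1175: sum = 1 + 5 + 25 + 47 + 235 = 313
Since 313 < 1175, 1175 is deficient.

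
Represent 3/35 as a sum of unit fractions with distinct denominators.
1/12 + 1/420

Greedy algorithm:
3/35: ceiling(35/3) = 12, use 1/12
1/420: ceiling(420/1) = 420, use 1/420
Result: 3/35 = 1/12 + 1/420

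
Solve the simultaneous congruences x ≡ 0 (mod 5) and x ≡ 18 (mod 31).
80

Using Chinese Remainder Theorem:
M = 5 × 31 = 155
M1 = 31, M2 = 5
y1 = 31^(-1) mod 5 = 1
y2 = 5^(-1) mod 31 = 25
x = (0×31×1 + 18×5×25) mod 155 = 80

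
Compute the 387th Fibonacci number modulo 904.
578

Matrix identity: Q^n = [[F_(n+1), F_n], [F_n, F_(n-1)]] with Q = [[1,1],[1,0]].
n = 387 = 110000011₂. Square-and-multiply, entries mod 904:
Q^1 = [[1,1],[1,0]]
Q^3 = (Q^1)²·Q = [[3,2],[2,1]]
Q^6 = (Q^3)² = [[13,8],[8,5]]
Q^12 = (Q^6)² = [[233,144],[144,89]]
Q^24 = (Q^12)² = [[897,264],[264,633]]
Q^48 = (Q^24)² = [[137,736],[736,305]]
Q^96 = (Q^48)² = [[889,776],[776,113]]
Q^193 = (Q^96)²·Q = [[449,337],[337,112]]
Q^387 = (Q^193)²·Q = [[699,578],[578,121]]
F_387 mod 904 = Q^387[0][1] = 578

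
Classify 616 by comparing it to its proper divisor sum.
abundant

Proper divisors of 616: sum = 1 + 2 + 4 + 7 + 8 + 11 + 14 + 22 + 28 + 44 + 56 + 77 + 88 + 154 + 308 = 824
Since 824 > 616, 616 is abundant.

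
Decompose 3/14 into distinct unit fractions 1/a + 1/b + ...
1/5 + 1/70

Greedy algorithm:
3/14: ceiling(14/3) = 5, use 1/5
1/70: ceiling(70/1) = 70, use 1/70
Result: 3/14 = 1/5 + 1/70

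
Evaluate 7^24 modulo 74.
63

Repeated squaring. Binary of 24 = 11000.
7^1 ≡ 7 (mod 74); 7^2 ≡ 49 (mod 74); 7^4 ≡ 33 (mod 74); 7^8 ≡ 53 (mod 74); 7^16 ≡ 71 (mod 74)
7^24 = 7^8 × 7^16 ≡ 63 (mod 74)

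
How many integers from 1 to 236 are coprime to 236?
116

236 = 2^2 × 59
φ(n) = n × ∏(1 - 1/p) for each prime p dividing n
φ(236) = 236 × (1 - 1/2) × (1 - 1/59) = 116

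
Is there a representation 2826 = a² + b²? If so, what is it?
15² + 51² (a=15, b=51)

Factorization: 2826 = 2 × 3^2 × 157
By Fermat: n is sum of two squares iff every prime p ≡ 3 (mod 4) appears to even power.
All primes ≡ 3 (mod 4) appear to even power.
Search a = 0, 1, 2, … for 2826 - a² a perfect square: first hit at a = 15: 2826 - 225 = 2601 = 51².
2826 = 15² + 51² = 225 + 2601 ✓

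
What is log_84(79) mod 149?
11

Baby-step giant-step with step n = ⌈√149⌉ = 13.
Baby steps 84^j mod 149 (j:value) for j=0..12: 0:1, 1:84, 2:53, 3:131, 4:127, 5:89, 6:26, 7:98, 8:37, 9:128, 10:24, 11:79, 12:80.
h = 79 is already in the table at j=11, so x = 11.
Check: 84^11 ≡ 79 (mod 149).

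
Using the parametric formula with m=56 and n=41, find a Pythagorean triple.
(1455, 4592, 4817)

Euclid's formula: a = m² - n², b = 2mn, c = m² + n²
m = 56, n = 41
a = 56² - 41² = 3136 - 1681 = 1455
b = 2 × 56 × 41 = 4592
c = 56² + 41² = 3136 + 1681 = 4817
Verification: 1455² + 4592² = 2117025 + 21086464 = 23203489 = 4817² ✓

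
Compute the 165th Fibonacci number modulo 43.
3

Matrix identity: Q^n = [[F_(n+1), F_n], [F_n, F_(n-1)]] with Q = [[1,1],[1,0]].
n = 165 = 10100101₂. Square-and-multiply, entries mod 43:
Q^1 = [[1,1],[1,0]]
Q^2 = (Q^1)² = [[2,1],[1,1]]
Q^5 = (Q^2)²·Q = [[8,5],[5,3]]
Q^10 = (Q^5)² = [[3,12],[12,34]]
Q^20 = (Q^10)² = [[24,14],[14,10]]
Q^41 = (Q^20)²·Q = [[1,41],[41,3]]
Q^82 = (Q^41)² = [[5,35],[35,13]]
Q^165 = (Q^82)²·Q = [[31,3],[3,28]]
F_165 mod 43 = Q^165[0][1] = 3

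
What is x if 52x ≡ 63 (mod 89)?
x ≡ 44 (mod 89)

gcd(52, 89) = 1, which divides 63, so solutions exist.
Find 52^(-1) mod 89 by the extended Euclidean algorithm:
89 = 1 × 52 + 37  ⟹  37 = (1)·89 + (-1)·52
52 = 1 × 37 + 15  ⟹  15 = (-1)·89 + (2)·52
37 = 2 × 15 + 7  ⟹  7 = (3)·89 + (-5)·52
15 = 2 × 7 + 1  ⟹  1 = (-7)·89 + (12)·52
So (12)·52 ≡ 1 (mod 89), i.e. 52^(-1) ≡ 12 (mod 89).
x ≡ 12 × 63 = 756 ≡ 44 (mod 89).
Check: 52 × 44 = 2288 ≡ 63 (mod 89).
Unique solution: x ≡ 44 (mod 89)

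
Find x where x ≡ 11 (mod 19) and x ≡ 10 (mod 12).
106

Using Chinese Remainder Theorem:
M = 19 × 12 = 228
M1 = 12, M2 = 19
y1 = 12^(-1) mod 19 = 8
y2 = 19^(-1) mod 12 = 7
x = (11×12×8 + 10×19×7) mod 228 = 106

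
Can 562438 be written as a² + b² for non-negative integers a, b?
Not possible

Factorization: 562438 = 2 × 19^3 × 41
By Fermat: n is sum of two squares iff every prime p ≡ 3 (mod 4) appears to even power.
Prime(s) ≡ 3 (mod 4) with odd exponent: [(19, 3)]
Therefore 562438 cannot be expressed as a² + b².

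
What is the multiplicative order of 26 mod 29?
28

29 is prime, so ord(26) divides φ(29) = 28.
Divisors of 28: 1, 2, 4, 7, 14, 28.
Repeated squaring: 26^1 ≡ 26, 26^2 ≡ 9, 26^4 ≡ 23, 26^8 ≡ 7, 26^16 ≡ 20 (mod 29).
Test 26^d mod 29 for each divisor d in increasing order:
26^1 ≡ 26
26^2 ≡ 9
26^4 ≡ 23
26^7 = 26^4·26^2·26^1 ≡ 17
26^14 = 26^8·26^4·26^2 ≡ 28
26^28 = 26^16·26^8·26^4 ≡ 1  ← first divisor giving 1
The order is 28.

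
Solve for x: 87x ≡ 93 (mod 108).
x ≡ 11 (mod 36)

gcd(87, 108) = 3, which divides 93, so solutions exist.
Divide through by 3: 29x ≡ 31 (mod 36).
Find 29^(-1) mod 36 by the extended Euclidean algorithm:
36 = 1 × 29 + 7  ⟹  7 = (1)·36 + (-1)·29
29 = 4 × 7 + 1  ⟹  1 = (-4)·36 + (5)·29
So (5)·29 ≡ 1 (mod 36), i.e. 29^(-1) ≡ 5 (mod 36).
x ≡ 5 × 31 = 155 ≡ 11 (mod 36).
Check: 87 × 11 = 957 ≡ 93 (mod 108).
x ≡ 11 (mod 36), giving 3 solutions mod 108.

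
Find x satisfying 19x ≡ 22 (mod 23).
x ≡ 6 (mod 23)

gcd(19, 23) = 1, which divides 22, so solutions exist.
Find 19^(-1) mod 23 by the extended Euclidean algorithm:
23 = 1 × 19 + 4  ⟹  4 = (1)·23 + (-1)·19
19 = 4 × 4 + 3  ⟹  3 = (-4)·23 + (5)·19
4 = 1 × 3 + 1  ⟹  1 = (5)·23 + (-6)·19
So (-6)·19 ≡ 1 (mod 23), i.e. 19^(-1) ≡ -6 ≡ 17 (mod 23).
x ≡ 17 × 22 = 374 ≡ 6 (mod 23).
Check: 19 × 6 = 114 ≡ 22 (mod 23).
Unique solution: x ≡ 6 (mod 23)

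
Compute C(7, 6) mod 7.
0

Using Lucas' theorem:
Write n=7 and k=6 in base 7:
n in base 7: [1, 0]
k in base 7: [0, 6]
C(7,6) mod 7 = ∏ C(n_i, k_i) mod 7
Digit binomials (mod 7): C(1,0) = 1; C(0,6) = 0 (k_i > n_i)
Product: 1 × 0 = 0 ≡ 0 (mod 7)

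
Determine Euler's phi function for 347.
346

347 = 347
φ(n) = n × ∏(1 - 1/p) for each prime p dividing n
φ(347) = 347 × (1 - 1/347) = 346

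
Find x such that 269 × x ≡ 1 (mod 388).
313

gcd(269, 388) = 1, so the inverse exists.
Extended Euclidean algorithm on (388, 269):
388 = 1 × 269 + 119  ⟹  119 = (1)·388 + (-1)·269
269 = 2 × 119 + 31  ⟹  31 = (-2)·388 + (3)·269
119 = 3 × 31 + 26  ⟹  26 = (7)·388 + (-10)·269
31 = 1 × 26 + 5  ⟹  5 = (-9)·388 + (13)·269
26 = 5 × 5 + 1  ⟹  1 = (52)·388 + (-75)·269
So (-75)·269 ≡ 1 (mod 388), i.e. 269^(-1) ≡ -75 ≡ 313 (mod 388).
Check: 269 × 313 = 84197 ≡ 1 (mod 388)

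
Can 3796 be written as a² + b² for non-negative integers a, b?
14² + 60² (a=14, b=60)

Factorization: 3796 = 2^2 × 13 × 73
By Fermat: n is sum of two squares iff every prime p ≡ 3 (mod 4) appears to even power.
All primes ≡ 3 (mod 4) appear to even power.
Search a = 0, 1, 2, … for 3796 - a² a perfect square: first hit at a = 14: 3796 - 196 = 3600 = 60².
3796 = 14² + 60² = 196 + 3600 ✓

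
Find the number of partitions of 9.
30

p(n) counts ways to write n as a sum of positive integers (order ignored).
Examples: 9; 8 + 1; 7 + 2; 7 + 1 + 1; 6 + 3; ... (30 total)
p(9) = 30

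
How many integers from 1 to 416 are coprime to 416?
192

416 = 2^5 × 13
φ(n) = n × ∏(1 - 1/p) for each prime p dividing n
φ(416) = 416 × (1 - 1/2) × (1 - 1/13) = 192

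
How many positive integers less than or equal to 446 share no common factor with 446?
222

446 = 2 × 223
φ(n) = n × ∏(1 - 1/p) for each prime p dividing n
φ(446) = 446 × (1 - 1/2) × (1 - 1/223) = 222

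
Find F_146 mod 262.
201

Matrix identity: Q^n = [[F_(n+1), F_n], [F_n, F_(n-1)]] with Q = [[1,1],[1,0]].
n = 146 = 10010010₂. Square-and-multiply, entries mod 262:
Q^1 = [[1,1],[1,0]]
Q^2 = (Q^1)² = [[2,1],[1,1]]
Q^4 = (Q^2)² = [[5,3],[3,2]]
Q^9 = (Q^4)²·Q = [[55,34],[34,21]]
Q^18 = (Q^9)² = [[251,226],[226,25]]
Q^36 = (Q^18)² = [[107,20],[20,87]]
Q^73 = (Q^36)²·Q = [[9,59],[59,212]]
Q^146 = (Q^73)² = [[156,201],[201,217]]
F_146 mod 262 = Q^146[0][1] = 201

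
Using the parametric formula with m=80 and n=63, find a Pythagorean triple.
(2431, 10080, 10369)

Euclid's formula: a = m² - n², b = 2mn, c = m² + n²
m = 80, n = 63
a = 80² - 63² = 6400 - 3969 = 2431
b = 2 × 80 × 63 = 10080
c = 80² + 63² = 6400 + 3969 = 10369
Verification: 2431² + 10080² = 5909761 + 101606400 = 107516161 = 10369² ✓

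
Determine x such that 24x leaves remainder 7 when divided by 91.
x ≡ 42 (mod 91)

gcd(24, 91) = 1, which divides 7, so solutions exist.
Find 24^(-1) mod 91 by the extended Euclidean algorithm:
91 = 3 × 24 + 19  ⟹  19 = (1)·91 + (-3)·24
24 = 1 × 19 + 5  ⟹  5 = (-1)·91 + (4)·24
19 = 3 × 5 + 4  ⟹  4 = (4)·91 + (-15)·24
5 = 1 × 4 + 1  ⟹  1 = (-5)·91 + (19)·24
So (19)·24 ≡ 1 (mod 91), i.e. 24^(-1) ≡ 19 (mod 91).
x ≡ 19 × 7 = 133 ≡ 42 (mod 91).
Check: 24 × 42 = 1008 ≡ 7 (mod 91).
Unique solution: x ≡ 42 (mod 91)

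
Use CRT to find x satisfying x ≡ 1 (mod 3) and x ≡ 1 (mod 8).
1

Using Chinese Remainder Theorem:
M = 3 × 8 = 24
M1 = 8, M2 = 3
y1 = 8^(-1) mod 3 = 2
y2 = 3^(-1) mod 8 = 3
x = (1×8×2 + 1×3×3) mod 24 = 1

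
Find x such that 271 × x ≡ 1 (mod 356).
67

gcd(271, 356) = 1, so the inverse exists.
Extended Euclidean algorithm on (356, 271):
356 = 1 × 271 + 85  ⟹  85 = (1)·356 + (-1)·271
271 = 3 × 85 + 16  ⟹  16 = (-3)·356 + (4)·271
85 = 5 × 16 + 5  ⟹  5 = (16)·356 + (-21)·271
16 = 3 × 5 + 1  ⟹  1 = (-51)·356 + (67)·271
So (67)·271 ≡ 1 (mod 356), i.e. 271^(-1) ≡ 67 (mod 356).
Check: 271 × 67 = 18157 ≡ 1 (mod 356)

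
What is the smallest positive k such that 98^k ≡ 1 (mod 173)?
172

173 is prime, so ord(98) divides φ(173) = 172.
Divisors of 172: 1, 2, 4, 43, 86, 172.
Repeated squaring: 98^1 ≡ 98, 98^2 ≡ 89, 98^4 ≡ 136, 98^8 ≡ 158, 98^16 ≡ 52, 98^32 ≡ 109, 98^64 ≡ 117, 98^128 ≡ 22 (mod 173).
Test 98^d mod 173 for each divisor d in increasing order:
98^1 ≡ 98
98^2 ≡ 89
98^4 ≡ 136
98^43 = 98^32·98^8·98^2·98^1 ≡ 93
98^86 = 98^64·98^16·98^4·98^2 ≡ 172
98^172 = 98^128·98^32·98^8·98^4 ≡ 1  ← first divisor giving 1
The order is 172.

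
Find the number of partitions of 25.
1958

p(n) counts ways to write n as a sum of positive integers (order ignored).
Euler's pentagonal recurrence: p(k) = p(k-1) + p(k-2) - p(k-5) - p(k-7) + p(k-12) + p(k-15) - ... (offsets j(3j∓1)/2, signs ++--, p(0)=1, p(<0)=0).
DP table for k = 0..24: p(0)=1, p(1)=1, p(2)=2, p(3)=3, p(4)=5, p(5)=7, p(6)=11, p(7)=15, p(8)=22, p(9)=30, p(10)=42, p(11)=56, p(12)=77, p(13)=101, p(14)=135, p(15)=176, p(16)=231, p(17)=297, p(18)=385, p(19)=490, p(20)=627, p(21)=792, p(22)=1002, p(23)=1255, p(24)=1575.
Final step: p(25) = p(24) + p(23) - p(20) - p(18) + p(13) + p(10) - p(3)
= 1575 + 1255 - 627 - 385 + 101 + 42 - 3
= 1958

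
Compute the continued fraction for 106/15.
[7; 15]

Euclidean algorithm steps:
106 = 7 × 15 + 1
15 = 15 × 1 + 0
Continued fraction: [7; 15]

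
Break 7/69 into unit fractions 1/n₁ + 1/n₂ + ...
1/10 + 1/690

Greedy algorithm:
7/69: ceiling(69/7) = 10, use 1/10
1/690: ceiling(690/1) = 690, use 1/690
Result: 7/69 = 1/10 + 1/690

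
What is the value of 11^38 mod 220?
121

Repeated squaring. Binary of 38 = 100110.
11^1 ≡ 11 (mod 220); 11^2 ≡ 121 (mod 220); 11^4 ≡ 121 (mod 220); 11^8 ≡ 121 (mod 220); 11^16 ≡ 121 (mod 220); 11^32 ≡ 121 (mod 220)
11^38 = 11^2 × 11^4 × 11^32 ≡ 121 (mod 220)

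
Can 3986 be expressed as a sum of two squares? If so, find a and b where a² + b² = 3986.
31² + 55² (a=31, b=55)

Factorization: 3986 = 2 × 1993
By Fermat: n is sum of two squares iff every prime p ≡ 3 (mod 4) appears to even power.
All primes ≡ 3 (mod 4) appear to even power.
Search a = 0, 1, 2, … for 3986 - a² a perfect square: first hit at a = 31: 3986 - 961 = 3025 = 55².
3986 = 31² + 55² = 961 + 3025 ✓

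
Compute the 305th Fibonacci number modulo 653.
487

Matrix identity: Q^n = [[F_(n+1), F_n], [F_n, F_(n-1)]] with Q = [[1,1],[1,0]].
n = 305 = 100110001₂. Square-and-multiply, entries mod 653:
Q^1 = [[1,1],[1,0]]
Q^2 = (Q^1)² = [[2,1],[1,1]]
Q^4 = (Q^2)² = [[5,3],[3,2]]
Q^9 = (Q^4)²·Q = [[55,34],[34,21]]
Q^19 = (Q^9)²·Q = [[235,263],[263,625]]
Q^38 = (Q^19)² = [[324,242],[242,82]]
Q^76 = (Q^38)² = [[290,302],[302,641]]
Q^152 = (Q^76)² = [[300,372],[372,581]]
Q^305 = (Q^152)²·Q = [[413,487],[487,579]]
F_305 mod 653 = Q^305[0][1] = 487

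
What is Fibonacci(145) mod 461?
13

Matrix identity: Q^n = [[F_(n+1), F_n], [F_n, F_(n-1)]] with Q = [[1,1],[1,0]].
n = 145 = 10010001₂. Square-and-multiply, entries mod 461:
Q^1 = [[1,1],[1,0]]
Q^2 = (Q^1)² = [[2,1],[1,1]]
Q^4 = (Q^2)² = [[5,3],[3,2]]
Q^9 = (Q^4)²·Q = [[55,34],[34,21]]
Q^18 = (Q^9)² = [[32,279],[279,214]]
Q^36 = (Q^18)² = [[34,406],[406,89]]
Q^72 = (Q^36)² = [[32,150],[150,343]]
Q^145 = (Q^72)²·Q = [[21,13],[13,8]]
F_145 mod 461 = Q^145[0][1] = 13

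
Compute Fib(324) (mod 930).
798

Matrix identity: Q^n = [[F_(n+1), F_n], [F_n, F_(n-1)]] with Q = [[1,1],[1,0]].
n = 324 = 101000100₂. Square-and-multiply, entries mod 930:
Q^1 = [[1,1],[1,0]]
Q^2 = (Q^1)² = [[2,1],[1,1]]
Q^5 = (Q^2)²·Q = [[8,5],[5,3]]
Q^10 = (Q^5)² = [[89,55],[55,34]]
Q^20 = (Q^10)² = [[716,255],[255,461]]
Q^40 = (Q^20)² = [[151,675],[675,406]]
Q^81 = (Q^40)²·Q = [[661,406],[406,255]]
Q^162 = (Q^81)² = [[47,826],[826,151]]
Q^324 = (Q^162)² = [[5,798],[798,137]]
F_324 mod 930 = Q^324[0][1] = 798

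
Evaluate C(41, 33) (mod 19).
0

Using Lucas' theorem:
Write n=41 and k=33 in base 19:
n in base 19: [2, 3]
k in base 19: [1, 14]
C(41,33) mod 19 = ∏ C(n_i, k_i) mod 19
Digit binomials (mod 19): C(2,1) = 2; C(3,14) = 0 (k_i > n_i)
Product: 2 × 0 = 0 ≡ 0 (mod 19)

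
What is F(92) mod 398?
3

Matrix identity: Q^n = [[F_(n+1), F_n], [F_n, F_(n-1)]] with Q = [[1,1],[1,0]].
n = 92 = 1011100₂. Square-and-multiply, entries mod 398:
Q^1 = [[1,1],[1,0]]
Q^2 = (Q^1)² = [[2,1],[1,1]]
Q^5 = (Q^2)²·Q = [[8,5],[5,3]]
Q^11 = (Q^5)²·Q = [[144,89],[89,55]]
Q^23 = (Q^11)²·Q = [[200,1],[1,199]]
Q^46 = (Q^23)² = [[201,1],[1,200]]
Q^92 = (Q^46)² = [[204,3],[3,201]]
F_92 mod 398 = Q^92[0][1] = 3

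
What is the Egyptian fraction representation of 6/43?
1/8 + 1/69 + 1/23736

Greedy algorithm:
6/43: ceiling(43/6) = 8, use 1/8
5/344: ceiling(344/5) = 69, use 1/69
1/23736: ceiling(23736/1) = 23736, use 1/23736
Result: 6/43 = 1/8 + 1/69 + 1/23736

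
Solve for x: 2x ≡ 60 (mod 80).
x ≡ 30 (mod 40)

gcd(2, 80) = 2, which divides 60, so solutions exist.
Divide through by 2: x ≡ 30 (mod 40).
The coefficient of x is now 1, so x ≡ 30 (mod 40).
Check: 2 × 30 = 60 ≡ 60 (mod 80).
x ≡ 30 (mod 40), giving 2 solutions mod 80.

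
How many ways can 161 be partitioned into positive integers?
118159068427

p(n) counts ways to write n as a sum of positive integers (order ignored).
Euler's pentagonal recurrence: p(k) = p(k-1) + p(k-2) - p(k-5) - p(k-7) + p(k-12) + p(k-15) - ... (offsets j(3j∓1)/2, signs ++--, p(0)=1, p(<0)=0).
DP table for k = 0..160: p(0)=1, p(1)=1, p(2)=2, p(3)=3, p(4)=5, p(5)=7, p(6)=11, p(7)=15, p(8)=22, p(9)=30, p(10)=42, p(11)=56, p(12)=77, p(13)=101, p(14)=135, p(15)=176, p(16)=231, p(17)=297, p(18)=385, p(19)=490, p(20)=627, p(21)=792, p(22)=1002, p(23)=1255, p(24)=1575, p(25)=1958, p(26)=2436, p(27)=3010, p(28)=3718, p(29)=4565, p(30)=5604, p(31)=6842, p(32)=8349, p(33)=10143, p(34)=12310, p(35)=14883, p(36)=17977, p(37)=21637, p(38)=26015, p(39)=31185, p(40)=37338, p(41)=44583, p(42)=53174, p(43)=63261, p(44)=75175, p(45)=89134, p(46)=105558, p(47)=124754, p(48)=147273, p(49)=173525, p(50)=204226, p(51)=239943, p(52)=281589, p(53)=329931, p(54)=386155, p(55)=451276, p(56)=526823, p(57)=614154, p(58)=715220, p(59)=831820, p(60)=966467, p(61)=1121505, p(62)=1300156, p(63)=1505499, p(64)=1741630, p(65)=2012558, p(66)=2323520, p(67)=2679689, p(68)=3087735, p(69)=3554345, p(70)=4087968, p(71)=4697205, p(72)=5392783, p(73)=6185689, p(74)=7089500, p(75)=8118264, p(76)=9289091, p(77)=10619863, p(78)=12132164, p(79)=13848650, p(80)=15796476, p(81)=18004327, p(82)=20506255, p(83)=23338469, p(84)=26543660, p(85)=30167357, p(86)=34262962, p(87)=38887673, p(88)=44108109, p(89)=49995925, p(90)=56634173, p(91)=64112359, p(92)=72533807, p(93)=82010177, p(94)=92669720, p(95)=104651419, p(96)=118114304, p(97)=133230930, p(98)=150198136, p(99)=169229875, p(100)=190569292, p(101)=214481126, p(102)=241265379, p(103)=271248950, p(104)=304801365, p(105)=342325709, p(106)=384276336, p(107)=431149389, p(108)=483502844, p(109)=541946240, p(110)=607163746, p(111)=679903203, p(112)=761002156, p(113)=851376628, p(114)=952050665, p(115)=1064144451, p(116)=1188908248, p(117)=1327710076, p(118)=1482074143, p(119)=1653668665, p(120)=1844349560, p(121)=2056148051, p(122)=2291320912, p(123)=2552338241, p(124)=2841940500, p(125)=3163127352, p(126)=3519222692, p(127)=3913864295, p(128)=4351078600, p(129)=4835271870, p(130)=5371315400, p(131)=5964539504, p(132)=6620830889, p(133)=7346629512, p(134)=8149040695, p(135)=9035836076, p(136)=10015581680, p(137)=11097645016, p(138)=12292341831, p(139)=13610949895, p(140)=15065878135, p(141)=16670689208, p(142)=18440293320, p(143)=20390982757, p(144)=22540654445, p(145)=24908858009, p(146)=27517052599, p(147)=30388671978, p(148)=33549419497, p(149)=37027355200, p(150)=40853235313, p(151)=45060624582, p(152)=49686288421, p(153)=54770336324, p(154)=60356673280, p(155)=66493182097, p(156)=73232243759, p(157)=80630964769, p(158)=88751778802, p(159)=97662728555, p(160)=107438159466.
Final step: p(161) = p(160) + p(159) - p(156) - p(154) + p(149) + p(146) - p(139) - p(135) + p(126) + p(121) - p(110) - p(104) + p(91) + p(84) - p(69) - p(61) + p(44) + p(35) - p(16) - p(6)
= 107438159466 + 97662728555 - 73232243759 - 60356673280 + 37027355200 + 27517052599 - 13610949895 - 9035836076 + 3519222692 + 2056148051 - 607163746 - 304801365 + 64112359 + 26543660 - 3554345 - 1121505 + 75175 + 14883 - 231 - 11
= 118159068427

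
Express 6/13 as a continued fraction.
[0; 2, 6]

Euclidean algorithm steps:
6 = 0 × 13 + 6
13 = 2 × 6 + 1
6 = 6 × 1 + 0
Continued fraction: [0; 2, 6]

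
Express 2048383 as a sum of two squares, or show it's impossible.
Not possible

Factorization: 2048383 = 127^3
By Fermat: n is sum of two squares iff every prime p ≡ 3 (mod 4) appears to even power.
Prime(s) ≡ 3 (mod 4) with odd exponent: [(127, 3)]
Therefore 2048383 cannot be expressed as a² + b².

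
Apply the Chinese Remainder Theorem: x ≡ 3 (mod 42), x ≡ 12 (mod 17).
675

Using Chinese Remainder Theorem:
M = 42 × 17 = 714
M1 = 17, M2 = 42
y1 = 17^(-1) mod 42 = 5
y2 = 42^(-1) mod 17 = 15
x = (3×17×5 + 12×42×15) mod 714 = 675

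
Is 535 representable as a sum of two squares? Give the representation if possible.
Not possible

Factorization: 535 = 5 × 107
By Fermat: n is sum of two squares iff every prime p ≡ 3 (mod 4) appears to even power.
Prime(s) ≡ 3 (mod 4) with odd exponent: [(107, 1)]
Therefore 535 cannot be expressed as a² + b².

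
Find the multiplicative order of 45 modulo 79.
39

79 is prime, so ord(45) divides φ(79) = 78.
Divisors of 78: 1, 2, 3, 6, 13, 26, 39, 78.
Repeated squaring: 45^1 ≡ 45, 45^2 ≡ 50, 45^4 ≡ 51, 45^8 ≡ 73, 45^16 ≡ 36, 45^32 ≡ 32, 45^64 ≡ 76 (mod 79).
Test 45^d mod 79 for each divisor d in increasing order:
45^1 ≡ 45
45^2 ≡ 50
45^3 = 45^2·45^1 ≡ 38
45^6 = 45^4·45^2 ≡ 22
45^13 = 45^8·45^4·45^1 ≡ 55
45^26 = 45^16·45^8·45^2 ≡ 23
45^39 = 45^32·45^4·45^2·45^1 ≡ 1  ← first divisor giving 1
The order is 39.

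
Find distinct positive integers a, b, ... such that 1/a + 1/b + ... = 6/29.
1/5 + 1/145

Greedy algorithm:
6/29: ceiling(29/6) = 5, use 1/5
1/145: ceiling(145/1) = 145, use 1/145
Result: 6/29 = 1/5 + 1/145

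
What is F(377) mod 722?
305

Matrix identity: Q^n = [[F_(n+1), F_n], [F_n, F_(n-1)]] with Q = [[1,1],[1,0]].
n = 377 = 101111001₂. Square-and-multiply, entries mod 722:
Q^1 = [[1,1],[1,0]]
Q^2 = (Q^1)² = [[2,1],[1,1]]
Q^5 = (Q^2)²·Q = [[8,5],[5,3]]
Q^11 = (Q^5)²·Q = [[144,89],[89,55]]
Q^23 = (Q^11)²·Q = [[160,499],[499,383]]
Q^47 = (Q^23)²·Q = [[448,241],[241,207]]
Q^94 = (Q^47)² = [[309,459],[459,572]]
Q^188 = (Q^94)² = [[34,59],[59,697]]
Q^377 = (Q^188)²·Q = [[114,305],[305,531]]
F_377 mod 722 = Q^377[0][1] = 305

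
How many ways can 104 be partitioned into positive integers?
304801365

p(n) counts ways to write n as a sum of positive integers (order ignored).
Euler's pentagonal recurrence: p(k) = p(k-1) + p(k-2) - p(k-5) - p(k-7) + p(k-12) + p(k-15) - ... (offsets j(3j∓1)/2, signs ++--, p(0)=1, p(<0)=0).
DP table for k = 0..103: p(0)=1, p(1)=1, p(2)=2, p(3)=3, p(4)=5, p(5)=7, p(6)=11, p(7)=15, p(8)=22, p(9)=30, p(10)=42, p(11)=56, p(12)=77, p(13)=101, p(14)=135, p(15)=176, p(16)=231, p(17)=297, p(18)=385, p(19)=490, p(20)=627, p(21)=792, p(22)=1002, p(23)=1255, p(24)=1575, p(25)=1958, p(26)=2436, p(27)=3010, p(28)=3718, p(29)=4565, p(30)=5604, p(31)=6842, p(32)=8349, p(33)=10143, p(34)=12310, p(35)=14883, p(36)=17977, p(37)=21637, p(38)=26015, p(39)=31185, p(40)=37338, p(41)=44583, p(42)=53174, p(43)=63261, p(44)=75175, p(45)=89134, p(46)=105558, p(47)=124754, p(48)=147273, p(49)=173525, p(50)=204226, p(51)=239943, p(52)=281589, p(53)=329931, p(54)=386155, p(55)=451276, p(56)=526823, p(57)=614154, p(58)=715220, p(59)=831820, p(60)=966467, p(61)=1121505, p(62)=1300156, p(63)=1505499, p(64)=1741630, p(65)=2012558, p(66)=2323520, p(67)=2679689, p(68)=3087735, p(69)=3554345, p(70)=4087968, p(71)=4697205, p(72)=5392783, p(73)=6185689, p(74)=7089500, p(75)=8118264, p(76)=9289091, p(77)=10619863, p(78)=12132164, p(79)=13848650, p(80)=15796476, p(81)=18004327, p(82)=20506255, p(83)=23338469, p(84)=26543660, p(85)=30167357, p(86)=34262962, p(87)=38887673, p(88)=44108109, p(89)=49995925, p(90)=56634173, p(91)=64112359, p(92)=72533807, p(93)=82010177, p(94)=92669720, p(95)=104651419, p(96)=118114304, p(97)=133230930, p(98)=150198136, p(99)=169229875, p(100)=190569292, p(101)=214481126, p(102)=241265379, p(103)=271248950.
Final step: p(104) = p(103) + p(102) - p(99) - p(97) + p(92) + p(89) - p(82) - p(78) + p(69) + p(64) - p(53) - p(47) + p(34) + p(27) - p(12) - p(4)
= 271248950 + 241265379 - 169229875 - 133230930 + 72533807 + 49995925 - 20506255 - 12132164 + 3554345 + 1741630 - 329931 - 124754 + 12310 + 3010 - 77 - 5
= 304801365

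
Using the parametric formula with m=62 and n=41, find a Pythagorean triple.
(2163, 5084, 5525)

Euclid's formula: a = m² - n², b = 2mn, c = m² + n²
m = 62, n = 41
a = 62² - 41² = 3844 - 1681 = 2163
b = 2 × 62 × 41 = 5084
c = 62² + 41² = 3844 + 1681 = 5525
Verification: 2163² + 5084² = 4678569 + 25847056 = 30525625 = 5525² ✓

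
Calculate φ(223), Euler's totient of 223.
222

223 = 223
φ(n) = n × ∏(1 - 1/p) for each prime p dividing n
φ(223) = 223 × (1 - 1/223) = 222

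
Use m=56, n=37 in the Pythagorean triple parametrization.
(1767, 4144, 4505)

Euclid's formula: a = m² - n², b = 2mn, c = m² + n²
m = 56, n = 37
a = 56² - 37² = 3136 - 1369 = 1767
b = 2 × 56 × 37 = 4144
c = 56² + 37² = 3136 + 1369 = 4505
Verification: 1767² + 4144² = 3122289 + 17172736 = 20295025 = 4505² ✓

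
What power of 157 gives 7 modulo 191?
133

Baby-step giant-step with step n = ⌈√191⌉ = 14.
Baby steps 157^j mod 191 (j:value) for j=0..13: 0:1, 1:157, 2:10, 3:42, 4:100, 5:38, 6:45, 7:189, 8:68, 9:171, 10:107, 11:182, 12:115, 13:101.
Giant-step multiplier: 157^(-14) ≡ 157^(190-14) = 157^176 ≡ 48 (mod 191).
Giant steps γ_i = 7·48^i mod 191: γ_0=7, γ_1=145, γ_2=84, γ_3=21, γ_4=53, γ_5=61, γ_6=63, γ_7=159, γ_8=183, γ_9=189 (in table at j=7).
x = i·n + j = 9·14 + 7 = 133.
Check: 157^133 ≡ 7 (mod 191).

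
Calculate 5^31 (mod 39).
8

Repeated squaring. Binary of 31 = 11111.
5^1 ≡ 5 (mod 39); 5^2 ≡ 25 (mod 39); 5^4 ≡ 1 (mod 39); 5^8 ≡ 1 (mod 39); 5^16 ≡ 1 (mod 39)
5^31 = 5^1 × 5^2 × 5^4 × 5^8 × 5^16 ≡ 8 (mod 39)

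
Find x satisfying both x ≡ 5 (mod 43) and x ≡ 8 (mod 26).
736

Using Chinese Remainder Theorem:
M = 43 × 26 = 1118
M1 = 26, M2 = 43
y1 = 26^(-1) mod 43 = 5
y2 = 43^(-1) mod 26 = 23
x = (5×26×5 + 8×43×23) mod 1118 = 736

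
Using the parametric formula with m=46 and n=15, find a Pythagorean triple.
(1891, 1380, 2341)

Euclid's formula: a = m² - n², b = 2mn, c = m² + n²
m = 46, n = 15
a = 46² - 15² = 2116 - 225 = 1891
b = 2 × 46 × 15 = 1380
c = 46² + 15² = 2116 + 225 = 2341
Verification: 1891² + 1380² = 3575881 + 1904400 = 5480281 = 2341² ✓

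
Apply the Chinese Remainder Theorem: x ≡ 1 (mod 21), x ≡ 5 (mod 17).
22

Using Chinese Remainder Theorem:
M = 21 × 17 = 357
M1 = 17, M2 = 21
y1 = 17^(-1) mod 21 = 5
y2 = 21^(-1) mod 17 = 13
x = (1×17×5 + 5×21×13) mod 357 = 22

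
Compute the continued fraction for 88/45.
[1; 1, 21, 2]

Euclidean algorithm steps:
88 = 1 × 45 + 43
45 = 1 × 43 + 2
43 = 21 × 2 + 1
2 = 2 × 1 + 0
Continued fraction: [1; 1, 21, 2]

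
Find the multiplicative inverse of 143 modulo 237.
179

gcd(143, 237) = 1, so the inverse exists.
Extended Euclidean algorithm on (237, 143):
237 = 1 × 143 + 94  ⟹  94 = (1)·237 + (-1)·143
143 = 1 × 94 + 49  ⟹  49 = (-1)·237 + (2)·143
94 = 1 × 49 + 45  ⟹  45 = (2)·237 + (-3)·143
49 = 1 × 45 + 4  ⟹  4 = (-3)·237 + (5)·143
45 = 11 × 4 + 1  ⟹  1 = (35)·237 + (-58)·143
So (-58)·143 ≡ 1 (mod 237), i.e. 143^(-1) ≡ -58 ≡ 179 (mod 237).
Check: 143 × 179 = 25597 ≡ 1 (mod 237)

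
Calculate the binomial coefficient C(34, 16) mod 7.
6

Using Lucas' theorem:
Write n=34 and k=16 in base 7:
n in base 7: [4, 6]
k in base 7: [2, 2]
C(34,16) mod 7 = ∏ C(n_i, k_i) mod 7
Digit binomials (mod 7): C(4,2) = 6; C(6,2) = 15 ≡ 1
Product: 6 × 1 = 6 ≡ 6 (mod 7)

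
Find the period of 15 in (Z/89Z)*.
88

89 is prime, so ord(15) divides φ(89) = 88.
Divisors of 88: 1, 2, 4, 8, 11, 22, 44, 88.
Repeated squaring: 15^1 ≡ 15, 15^2 ≡ 47, 15^4 ≡ 73, 15^8 ≡ 78, 15^16 ≡ 32, 15^32 ≡ 45, 15^64 ≡ 67 (mod 89).
Test 15^d mod 89 for each divisor d in increasing order:
15^1 ≡ 15
15^2 ≡ 47
15^4 ≡ 73
15^8 ≡ 78
15^11 = 15^8·15^2·15^1 ≡ 77
15^22 = 15^16·15^4·15^2 ≡ 55
15^44 = 15^32·15^8·15^4 ≡ 88
15^88 = 15^64·15^16·15^8 ≡ 1  ← first divisor giving 1
The order is 88.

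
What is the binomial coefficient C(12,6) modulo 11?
0

Using Lucas' theorem:
Write n=12 and k=6 in base 11:
n in base 11: [1, 1]
k in base 11: [0, 6]
C(12,6) mod 11 = ∏ C(n_i, k_i) mod 11
Digit binomials (mod 11): C(1,0) = 1; C(1,6) = 0 (k_i > n_i)
Product: 1 × 0 = 0 ≡ 0 (mod 11)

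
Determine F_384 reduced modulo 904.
568

Matrix identity: Q^n = [[F_(n+1), F_n], [F_n, F_(n-1)]] with Q = [[1,1],[1,0]].
n = 384 = 110000000₂. Square-and-multiply, entries mod 904:
Q^1 = [[1,1],[1,0]]
Q^3 = (Q^1)²·Q = [[3,2],[2,1]]
Q^6 = (Q^3)² = [[13,8],[8,5]]
Q^12 = (Q^6)² = [[233,144],[144,89]]
Q^24 = (Q^12)² = [[897,264],[264,633]]
Q^48 = (Q^24)² = [[137,736],[736,305]]
Q^96 = (Q^48)² = [[889,776],[776,113]]
Q^192 = (Q^96)² = [[337,112],[112,225]]
Q^384 = (Q^192)² = [[457,568],[568,793]]
F_384 mod 904 = Q^384[0][1] = 568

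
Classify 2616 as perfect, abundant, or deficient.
abundant

Proper divisors of 2616: sum = 1 + 2 + 3 + 4 + 6 + 8 + 12 + 24 + 109 + 218 + 327 + 436 + 654 + 872 + 1308 = 3984
Since 3984 > 2616, 2616 is abundant.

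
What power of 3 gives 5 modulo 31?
20

Baby-step giant-step with step n = ⌈√31⌉ = 6.
Baby steps 3^j mod 31 (j:value) for j=0..5: 0:1, 1:3, 2:9, 3:27, 4:19, 5:26.
Giant-step multiplier: 3^(-6) ≡ 3^(30-6) = 3^24 ≡ 2 (mod 31).
Giant steps γ_i = 5·2^i mod 31: γ_0=5, γ_1=10, γ_2=20, γ_3=9 (in table at j=2).
x = i·n + j = 3·6 + 2 = 20.
Check: 3^20 ≡ 5 (mod 31).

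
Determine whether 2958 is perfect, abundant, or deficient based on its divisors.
abundant

Proper divisors of 2958: sum = 1 + 2 + 3 + 6 + 17 + 29 + 34 + 51 + 58 + 87 + 102 + 174 + 493 + 986 + 1479 = 3522
Since 3522 > 2958, 2958 is abundant.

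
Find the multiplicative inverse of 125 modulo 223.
157

gcd(125, 223) = 1, so the inverse exists.
Extended Euclidean algorithm on (223, 125):
223 = 1 × 125 + 98  ⟹  98 = (1)·223 + (-1)·125
125 = 1 × 98 + 27  ⟹  27 = (-1)·223 + (2)·125
98 = 3 × 27 + 17  ⟹  17 = (4)·223 + (-7)·125
27 = 1 × 17 + 10  ⟹  10 = (-5)·223 + (9)·125
17 = 1 × 10 + 7  ⟹  7 = (9)·223 + (-16)·125
10 = 1 × 7 + 3  ⟹  3 = (-14)·223 + (25)·125
7 = 2 × 3 + 1  ⟹  1 = (37)·223 + (-66)·125
So (-66)·125 ≡ 1 (mod 223), i.e. 125^(-1) ≡ -66 ≡ 157 (mod 223).
Check: 125 × 157 = 19625 ≡ 1 (mod 223)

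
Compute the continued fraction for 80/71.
[1; 7, 1, 8]

Euclidean algorithm steps:
80 = 1 × 71 + 9
71 = 7 × 9 + 8
9 = 1 × 8 + 1
8 = 8 × 1 + 0
Continued fraction: [1; 7, 1, 8]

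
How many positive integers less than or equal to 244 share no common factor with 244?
120

244 = 2^2 × 61
φ(n) = n × ∏(1 - 1/p) for each prime p dividing n
φ(244) = 244 × (1 - 1/2) × (1 - 1/61) = 120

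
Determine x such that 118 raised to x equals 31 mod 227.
27

Baby-step giant-step with step n = ⌈√227⌉ = 16.
Baby steps 118^j mod 227 (j:value) for j=0..15: 0:1, 1:118, 2:77, 3:6, 4:27, 5:8, 6:36, 7:162, 8:48, 9:216, 10:64, 11:61, 12:161, 13:157, 14:139, 15:58.
Giant-step multiplier: 118^(-16) ≡ 118^(226-16) = 118^210 ≡ 207 (mod 227).
Giant steps γ_i = 31·207^i mod 227: γ_0=31, γ_1=61 (in table at j=11).
x = i·n + j = 1·16 + 11 = 27.
Check: 118^27 ≡ 31 (mod 227).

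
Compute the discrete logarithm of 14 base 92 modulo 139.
135

Baby-step giant-step with step n = ⌈√139⌉ = 12.
Baby steps 92^j mod 139 (j:value) for j=0..11: 0:1, 1:92, 2:124, 3:10, 4:86, 5:128, 6:100, 7:26, 8:29, 9:27, 10:121, 11:12.
Giant-step multiplier: 92^(-12) ≡ 92^(138-12) = 92^126 ≡ 52 (mod 139).
Giant steps γ_i = 14·52^i mod 139: γ_0=14, γ_1=33, γ_2=48, γ_3=133, γ_4=105, γ_5=39, γ_6=82, γ_7=94, γ_8=23, γ_9=84, γ_10=59, γ_11=10 (in table at j=3).
x = i·n + j = 11·12 + 3 = 135.
Check: 92^135 ≡ 14 (mod 139).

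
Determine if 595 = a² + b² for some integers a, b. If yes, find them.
Not possible

Factorization: 595 = 5 × 7 × 17
By Fermat: n is sum of two squares iff every prime p ≡ 3 (mod 4) appears to even power.
Prime(s) ≡ 3 (mod 4) with odd exponent: [(7, 1)]
Therefore 595 cannot be expressed as a² + b².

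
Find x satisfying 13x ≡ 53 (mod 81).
x ≡ 29 (mod 81)

gcd(13, 81) = 1, which divides 53, so solutions exist.
Find 13^(-1) mod 81 by the extended Euclidean algorithm:
81 = 6 × 13 + 3  ⟹  3 = (1)·81 + (-6)·13
13 = 4 × 3 + 1  ⟹  1 = (-4)·81 + (25)·13
So (25)·13 ≡ 1 (mod 81), i.e. 13^(-1) ≡ 25 (mod 81).
x ≡ 25 × 53 = 1325 ≡ 29 (mod 81).
Check: 13 × 29 = 377 ≡ 53 (mod 81).
Unique solution: x ≡ 29 (mod 81)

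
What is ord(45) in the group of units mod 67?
22

67 is prime, so ord(45) divides φ(67) = 66.
Divisors of 66: 1, 2, 3, 6, 11, 22, 33, 66.
Repeated squaring: 45^1 ≡ 45, 45^2 ≡ 15, 45^4 ≡ 24, 45^8 ≡ 40, 45^16 ≡ 59, 45^32 ≡ 64, 45^64 ≡ 9 (mod 67).
Test 45^d mod 67 for each divisor d in increasing order:
45^1 ≡ 45
45^2 ≡ 15
45^3 = 45^2·45^1 ≡ 5
45^6 = 45^4·45^2 ≡ 25
45^11 = 45^8·45^2·45^1 ≡ 66
45^22 = 45^16·45^4·45^2 ≡ 1  ← first divisor giving 1
The order is 22.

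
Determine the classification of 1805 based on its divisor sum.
deficient

Proper divisors of 1805: sum = 1 + 5 + 19 + 95 + 361 = 481
Since 481 < 1805, 1805 is deficient.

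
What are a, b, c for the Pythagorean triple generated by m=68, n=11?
(4503, 1496, 4745)

Euclid's formula: a = m² - n², b = 2mn, c = m² + n²
m = 68, n = 11
a = 68² - 11² = 4624 - 121 = 4503
b = 2 × 68 × 11 = 1496
c = 68² + 11² = 4624 + 121 = 4745
Verification: 4503² + 1496² = 20277009 + 2238016 = 22515025 = 4745² ✓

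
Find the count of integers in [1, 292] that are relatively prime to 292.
144

292 = 2^2 × 73
φ(n) = n × ∏(1 - 1/p) for each prime p dividing n
φ(292) = 292 × (1 - 1/2) × (1 - 1/73) = 144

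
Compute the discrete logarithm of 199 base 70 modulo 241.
197

Baby-step giant-step with step n = ⌈√241⌉ = 16.
Baby steps 70^j mod 241 (j:value) for j=0..15: 0:1, 1:70, 2:80, 3:57, 4:134, 5:222, 6:116, 7:167, 8:122, 9:105, 10:120, 11:206, 12:201, 13:92, 14:174, 15:130.
Giant-step multiplier: 70^(-16) ≡ 70^(240-16) = 70^224 ≡ 54 (mod 241).
Giant steps γ_i = 199·54^i mod 241: γ_0=199, γ_1=142, γ_2=197, γ_3=34, γ_4=149, γ_5=93, γ_6=202, γ_7=63, γ_8=28, γ_9=66, γ_10=190, γ_11=138, γ_12=222 (in table at j=5).
x = i·n + j = 12·16 + 5 = 197.
Check: 70^197 ≡ 199 (mod 241).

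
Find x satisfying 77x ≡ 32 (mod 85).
x ≡ 81 (mod 85)

gcd(77, 85) = 1, which divides 32, so solutions exist.
Find 77^(-1) mod 85 by the extended Euclidean algorithm:
85 = 1 × 77 + 8  ⟹  8 = (1)·85 + (-1)·77
77 = 9 × 8 + 5  ⟹  5 = (-9)·85 + (10)·77
8 = 1 × 5 + 3  ⟹  3 = (10)·85 + (-11)·77
5 = 1 × 3 + 2  ⟹  2 = (-19)·85 + (21)·77
3 = 1 × 2 + 1  ⟹  1 = (29)·85 + (-32)·77
So (-32)·77 ≡ 1 (mod 85), i.e. 77^(-1) ≡ -32 ≡ 53 (mod 85).
x ≡ 53 × 32 = 1696 ≡ 81 (mod 85).
Check: 77 × 81 = 6237 ≡ 32 (mod 85).
Unique solution: x ≡ 81 (mod 85)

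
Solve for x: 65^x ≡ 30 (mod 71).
50

Baby-step giant-step with step n = ⌈√71⌉ = 9.
Baby steps 65^j mod 71 (j:value) for j=0..8: 0:1, 1:65, 2:36, 3:68, 4:18, 5:34, 6:9, 7:17, 8:40.
Giant-step multiplier: 65^(-9) ≡ 65^(70-9) = 65^61 ≡ 21 (mod 71).
Giant steps γ_i = 30·21^i mod 71: γ_0=30, γ_1=62, γ_2=24, γ_3=7, γ_4=5, γ_5=34 (in table at j=5).
x = i·n + j = 5·9 + 5 = 50.
Check: 65^50 ≡ 30 (mod 71).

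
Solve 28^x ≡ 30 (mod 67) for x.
55

Baby-step giant-step with step n = ⌈√67⌉ = 9.
Baby steps 28^j mod 67 (j:value) for j=0..8: 0:1, 1:28, 2:47, 3:43, 4:65, 5:11, 6:40, 7:48, 8:4.
Giant-step multiplier: 28^(-9) ≡ 28^(66-9) = 28^57 ≡ 3 (mod 67).
Giant steps γ_i = 30·3^i mod 67: γ_0=30, γ_1=23, γ_2=2, γ_3=6, γ_4=18, γ_5=54, γ_6=28 (in table at j=1).
x = i·n + j = 6·9 + 1 = 55.
Check: 28^55 ≡ 30 (mod 67).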